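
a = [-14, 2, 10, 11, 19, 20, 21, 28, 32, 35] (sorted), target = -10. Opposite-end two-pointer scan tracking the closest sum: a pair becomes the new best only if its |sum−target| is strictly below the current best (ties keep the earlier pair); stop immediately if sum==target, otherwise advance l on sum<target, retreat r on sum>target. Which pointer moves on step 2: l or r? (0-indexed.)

r

l=0 r=9: -14+35=21 d=31 *, r--
l=0 r=8: -14+32=18 d=28 *, r--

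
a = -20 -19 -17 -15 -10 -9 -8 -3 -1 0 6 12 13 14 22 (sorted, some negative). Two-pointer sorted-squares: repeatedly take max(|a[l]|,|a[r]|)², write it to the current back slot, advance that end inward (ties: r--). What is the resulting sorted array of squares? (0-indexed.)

l=0 r=14: |-20|<=|22| out[14]=484, r--
l=0 r=13: |-20|>|14| out[13]=400, l++
l=1 r=13: |-19|>|14| out[12]=361, l++
l=2 r=13: |-17|>|14| out[11]=289, l++
l=3 r=13: |-15|>|14| out[10]=225, l++
l=4 r=13: |-10|<=|14| out[9]=196, r--
l=4 r=12: |-10|<=|13| out[8]=169, r--
l=4 r=11: |-10|<=|12| out[7]=144, r--
l=4 r=10: |-10|>|6| out[6]=100, l++
l=5 r=10: |-9|>|6| out[5]=81, l++
l=6 r=10: |-8|>|6| out[4]=64, l++
l=7 r=10: |-3|<=|6| out[3]=36, r--
l=7 r=9: |-3|>|0| out[2]=9, l++
l=8 r=9: |-1|>|0| out[1]=1, l++
l=9 r=9: |0|<=|0| out[0]=0, r--

[0, 1, 9, 36, 64, 81, 100, 144, 169, 196, 225, 289, 361, 400, 484]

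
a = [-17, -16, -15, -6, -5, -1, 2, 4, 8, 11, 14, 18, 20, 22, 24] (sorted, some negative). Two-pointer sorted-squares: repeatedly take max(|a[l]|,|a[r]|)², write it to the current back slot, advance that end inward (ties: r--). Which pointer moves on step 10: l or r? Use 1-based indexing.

r

[1,15] |-17|<=|24| out[15]=576 → r--
[1,14] |-17|<=|22| out[14]=484 → r--
[1,13] |-17|<=|20| out[13]=400 → r--
[1,12] |-17|<=|18| out[12]=324 → r--
[1,11] |-17|>|14| out[11]=289 → l++
[2,11] |-16|>|14| out[10]=256 → l++
[3,11] |-15|>|14| out[9]=225 → l++
[4,11] |-6|<=|14| out[8]=196 → r--
[4,10] |-6|<=|11| out[7]=121 → r--
[4,9] |-6|<=|8| out[6]=64 → r--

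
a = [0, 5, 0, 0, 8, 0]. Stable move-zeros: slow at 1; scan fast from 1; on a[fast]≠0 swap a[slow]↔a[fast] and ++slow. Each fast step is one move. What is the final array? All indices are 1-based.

[5, 8, 0, 0, 0, 0]

slow=1 fast=1: a[fast]=0, fast++
slow=1 fast=2: a[fast]=5≠0 swap→a[1]=5, slow++,fast++
slow=2 fast=3: a[fast]=0, fast++
slow=2 fast=4: a[fast]=0, fast++
slow=2 fast=5: a[fast]=8≠0 swap→a[2]=8, slow++,fast++
slow=3 fast=6: a[fast]=0, fast++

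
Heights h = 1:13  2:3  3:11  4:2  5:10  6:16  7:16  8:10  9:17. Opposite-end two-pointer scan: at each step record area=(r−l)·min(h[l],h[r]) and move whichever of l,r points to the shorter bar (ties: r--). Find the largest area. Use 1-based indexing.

[1,9] min(13,17)*8=104 best=104 * → l++
[2,9] min(3,17)*7=21 best=104 → l++
[3,9] min(11,17)*6=66 best=104 → l++
[4,9] min(2,17)*5=10 best=104 → l++
[5,9] min(10,17)*4=40 best=104 → l++
[6,9] min(16,17)*3=48 best=104 → l++
[7,9] min(16,17)*2=32 best=104 → l++
[8,9] min(10,17)*1=10 best=104 → l++

max area = 104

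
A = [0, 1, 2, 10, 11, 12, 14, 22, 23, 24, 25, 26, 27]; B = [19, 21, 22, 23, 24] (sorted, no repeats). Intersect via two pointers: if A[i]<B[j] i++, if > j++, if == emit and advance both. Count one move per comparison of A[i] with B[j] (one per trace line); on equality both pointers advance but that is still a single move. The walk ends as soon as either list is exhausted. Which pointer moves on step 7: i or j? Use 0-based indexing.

i=0 j=0: 0<19, i++
i=1 j=0: 1<19, i++
i=2 j=0: 2<19, i++
i=3 j=0: 10<19, i++
i=4 j=0: 11<19, i++
i=5 j=0: 12<19, i++
i=6 j=0: 14<19, i++

i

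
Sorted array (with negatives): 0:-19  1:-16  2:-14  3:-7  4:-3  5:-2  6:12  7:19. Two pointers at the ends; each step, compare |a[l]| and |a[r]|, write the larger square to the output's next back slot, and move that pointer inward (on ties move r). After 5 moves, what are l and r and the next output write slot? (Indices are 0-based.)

l=3, r=5, next write slot=2

l=0 r=7: |-19|<=|19| out[7]=361, r--
l=0 r=6: |-19|>|12| out[6]=361, l++
l=1 r=6: |-16|>|12| out[5]=256, l++
l=2 r=6: |-14|>|12| out[4]=196, l++
l=3 r=6: |-7|<=|12| out[3]=144, r--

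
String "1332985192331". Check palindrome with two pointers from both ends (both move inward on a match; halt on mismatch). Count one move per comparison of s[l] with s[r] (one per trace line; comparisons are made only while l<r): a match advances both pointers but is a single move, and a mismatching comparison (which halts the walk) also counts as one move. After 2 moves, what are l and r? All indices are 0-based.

l=0 r=12: '1'=='1', l++,r--
l=1 r=11: '3'=='3', l++,r--

l=2, r=10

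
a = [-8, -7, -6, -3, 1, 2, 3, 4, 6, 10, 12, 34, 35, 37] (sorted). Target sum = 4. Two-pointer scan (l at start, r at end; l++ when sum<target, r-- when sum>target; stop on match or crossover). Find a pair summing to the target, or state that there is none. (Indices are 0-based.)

(-8, 12)

l=0 r=13: -8+37=29 >4, r--
l=0 r=12: -8+35=27 >4, r--
l=0 r=11: -8+34=26 >4, r--
l=0 r=10: -8+12=4, found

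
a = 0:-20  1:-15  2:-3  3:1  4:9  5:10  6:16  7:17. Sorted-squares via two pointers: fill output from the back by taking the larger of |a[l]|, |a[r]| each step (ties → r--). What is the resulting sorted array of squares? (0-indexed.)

[1, 9, 81, 100, 225, 256, 289, 400]

[0,7] |-20|>|17| out[7]=400 → l++
[1,7] |-15|<=|17| out[6]=289 → r--
[1,6] |-15|<=|16| out[5]=256 → r--
[1,5] |-15|>|10| out[4]=225 → l++
[2,5] |-3|<=|10| out[3]=100 → r--
[2,4] |-3|<=|9| out[2]=81 → r--
[2,3] |-3|>|1| out[1]=9 → l++
[3,3] |1|<=|1| out[0]=1 → r--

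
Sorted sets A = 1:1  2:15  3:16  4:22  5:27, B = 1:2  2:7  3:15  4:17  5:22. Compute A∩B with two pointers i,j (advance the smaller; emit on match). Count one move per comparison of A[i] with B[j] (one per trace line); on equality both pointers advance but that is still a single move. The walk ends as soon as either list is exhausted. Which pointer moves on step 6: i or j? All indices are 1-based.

j

i=1 j=1: 1<2, i++
i=2 j=1: 15>2, j++
i=2 j=2: 15>7, j++
i=2 j=3: 15==15 emit, i++,j++
i=3 j=4: 16<17, i++
i=4 j=4: 22>17, j++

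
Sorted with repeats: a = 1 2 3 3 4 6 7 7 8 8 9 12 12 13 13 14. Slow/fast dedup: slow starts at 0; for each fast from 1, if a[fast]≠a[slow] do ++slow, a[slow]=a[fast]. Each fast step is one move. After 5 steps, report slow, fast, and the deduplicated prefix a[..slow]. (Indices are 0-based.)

slow=4, fast=6, prefix=[1, 2, 3, 4, 6]

slow=0 fast=1: a[fast]=2≠a[slow]=1 write a[1]=2, slow++,fast++
slow=1 fast=2: a[fast]=3≠a[slow]=2 write a[2]=3, slow++,fast++
slow=2 fast=3: a[fast]=3=a[slow] dup, fast++
slow=2 fast=4: a[fast]=4≠a[slow]=3 write a[3]=4, slow++,fast++
slow=3 fast=5: a[fast]=6≠a[slow]=4 write a[4]=6, slow++,fast++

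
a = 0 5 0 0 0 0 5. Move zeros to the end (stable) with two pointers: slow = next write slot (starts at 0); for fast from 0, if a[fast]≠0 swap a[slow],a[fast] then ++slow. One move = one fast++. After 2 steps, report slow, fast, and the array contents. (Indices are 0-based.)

slow=1, fast=2, a=[5, 0, 0, 0, 0, 0, 5]

(s=0,f=0) a[fast]=0 → fast++
(s=0,f=1) a[fast]=5≠0 swap→a[0]=5 → slow++,fast++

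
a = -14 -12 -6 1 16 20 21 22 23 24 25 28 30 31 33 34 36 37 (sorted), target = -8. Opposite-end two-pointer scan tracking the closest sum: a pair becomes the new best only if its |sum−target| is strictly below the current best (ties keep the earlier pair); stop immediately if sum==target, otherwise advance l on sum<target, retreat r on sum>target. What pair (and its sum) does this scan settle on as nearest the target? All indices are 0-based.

pair (-12, 1) with sum -11 (|Δ|=3)

l=0 r=17: -14+37=23 d=31 *, r--
l=0 r=16: -14+36=22 d=30 *, r--
l=0 r=15: -14+34=20 d=28 *, r--
l=0 r=14: -14+33=19 d=27 *, r--
l=0 r=13: -14+31=17 d=25 *, r--
l=0 r=12: -14+30=16 d=24 *, r--
l=0 r=11: -14+28=14 d=22 *, r--
l=0 r=10: -14+25=11 d=19 *, r--
l=0 r=9: -14+24=10 d=18 *, r--
l=0 r=8: -14+23=9 d=17 *, r--
l=0 r=7: -14+22=8 d=16 *, r--
l=0 r=6: -14+21=7 d=15 *, r--
l=0 r=5: -14+20=6 d=14 *, r--
l=0 r=4: -14+16=2 d=10 *, r--
l=0 r=3: -14+1=-13 d=5 *, l++
l=1 r=3: -12+1=-11 d=3 *, l++
l=2 r=3: -6+1=-5 d=3, r--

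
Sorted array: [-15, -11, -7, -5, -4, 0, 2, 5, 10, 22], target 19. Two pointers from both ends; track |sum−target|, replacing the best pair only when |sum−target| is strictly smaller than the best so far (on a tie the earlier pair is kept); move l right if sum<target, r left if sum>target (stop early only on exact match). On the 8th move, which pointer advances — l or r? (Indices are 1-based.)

l=1 r=10: -15+22=7 d=12 *, l++
l=2 r=10: -11+22=11 d=8 *, l++
l=3 r=10: -7+22=15 d=4 *, l++
l=4 r=10: -5+22=17 d=2 *, l++
l=5 r=10: -4+22=18 d=1 *, l++
l=6 r=10: 0+22=22 d=3, r--
l=6 r=9: 0+10=10 d=9, l++
l=7 r=9: 2+10=12 d=7, l++

l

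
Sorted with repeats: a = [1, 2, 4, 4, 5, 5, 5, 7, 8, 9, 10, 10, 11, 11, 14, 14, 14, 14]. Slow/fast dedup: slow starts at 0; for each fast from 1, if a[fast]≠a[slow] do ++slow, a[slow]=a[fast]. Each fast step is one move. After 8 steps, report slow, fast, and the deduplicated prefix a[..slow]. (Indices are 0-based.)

(s=0,f=1) a[fast]=2≠a[slow]=1 write a[1]=2 → slow++,fast++
(s=1,f=2) a[fast]=4≠a[slow]=2 write a[2]=4 → slow++,fast++
(s=2,f=3) a[fast]=4=a[slow] dup → fast++
(s=2,f=4) a[fast]=5≠a[slow]=4 write a[3]=5 → slow++,fast++
(s=3,f=5) a[fast]=5=a[slow] dup → fast++
(s=3,f=6) a[fast]=5=a[slow] dup → fast++
(s=3,f=7) a[fast]=7≠a[slow]=5 write a[4]=7 → slow++,fast++
(s=4,f=8) a[fast]=8≠a[slow]=7 write a[5]=8 → slow++,fast++

slow=5, fast=9, prefix=[1, 2, 4, 5, 7, 8]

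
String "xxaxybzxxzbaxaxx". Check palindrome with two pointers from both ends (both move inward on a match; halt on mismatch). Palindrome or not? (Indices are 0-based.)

not a palindrome (mismatch at 4,11)

[0,15] 'x'=='x' → l++,r--
[1,14] 'x'=='x' → l++,r--
[2,13] 'a'=='a' → l++,r--
[3,12] 'x'=='x' → l++,r--
[4,11] 'y'!='a' → stop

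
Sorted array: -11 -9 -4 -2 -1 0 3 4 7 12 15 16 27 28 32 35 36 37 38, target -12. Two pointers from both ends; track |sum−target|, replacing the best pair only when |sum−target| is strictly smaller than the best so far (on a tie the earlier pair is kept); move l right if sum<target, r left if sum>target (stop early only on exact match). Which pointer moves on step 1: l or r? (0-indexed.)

[0,18] -11+38=27 d=39 * → r--

r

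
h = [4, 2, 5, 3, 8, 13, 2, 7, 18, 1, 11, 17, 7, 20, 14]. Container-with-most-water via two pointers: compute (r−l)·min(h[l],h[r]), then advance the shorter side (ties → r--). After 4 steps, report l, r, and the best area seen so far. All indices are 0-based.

l=4, r=14, best area=60

[0,14] min(4,14)*14=56 best=56 * → l++
[1,14] min(2,14)*13=26 best=56 → l++
[2,14] min(5,14)*12=60 best=60 * → l++
[3,14] min(3,14)*11=33 best=60 → l++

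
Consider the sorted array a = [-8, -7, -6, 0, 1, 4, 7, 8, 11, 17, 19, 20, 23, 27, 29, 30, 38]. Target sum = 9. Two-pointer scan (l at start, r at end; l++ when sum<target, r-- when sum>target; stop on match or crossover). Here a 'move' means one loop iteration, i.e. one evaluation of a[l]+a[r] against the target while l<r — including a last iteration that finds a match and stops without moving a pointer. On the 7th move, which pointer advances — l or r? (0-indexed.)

l=0 r=16: -8+38=30 >9, r--
l=0 r=15: -8+30=22 >9, r--
l=0 r=14: -8+29=21 >9, r--
l=0 r=13: -8+27=19 >9, r--
l=0 r=12: -8+23=15 >9, r--
l=0 r=11: -8+20=12 >9, r--
l=0 r=10: -8+19=11 >9, r--

r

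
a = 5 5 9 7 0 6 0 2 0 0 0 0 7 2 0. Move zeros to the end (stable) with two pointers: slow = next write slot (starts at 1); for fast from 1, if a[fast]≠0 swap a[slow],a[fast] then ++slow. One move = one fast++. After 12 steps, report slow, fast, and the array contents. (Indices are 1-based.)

(s=1,f=1) a[fast]=5≠0 swap→a[1]=5 → slow++,fast++
(s=2,f=2) a[fast]=5≠0 swap→a[2]=5 → slow++,fast++
(s=3,f=3) a[fast]=9≠0 swap→a[3]=9 → slow++,fast++
(s=4,f=4) a[fast]=7≠0 swap→a[4]=7 → slow++,fast++
(s=5,f=5) a[fast]=0 → fast++
(s=5,f=6) a[fast]=6≠0 swap→a[5]=6 → slow++,fast++
(s=6,f=7) a[fast]=0 → fast++
(s=6,f=8) a[fast]=2≠0 swap→a[6]=2 → slow++,fast++
(s=7,f=9) a[fast]=0 → fast++
(s=7,f=10) a[fast]=0 → fast++
(s=7,f=11) a[fast]=0 → fast++
(s=7,f=12) a[fast]=0 → fast++

slow=7, fast=13, a=[5, 5, 9, 7, 6, 2, 0, 0, 0, 0, 0, 0, 7, 2, 0]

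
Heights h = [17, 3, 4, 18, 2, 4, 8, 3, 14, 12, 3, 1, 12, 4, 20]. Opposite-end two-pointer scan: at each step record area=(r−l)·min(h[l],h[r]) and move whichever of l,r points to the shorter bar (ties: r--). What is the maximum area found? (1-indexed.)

max area = 238

[1,15] min(17,20)*14=238 best=238 * → l++
[2,15] min(3,20)*13=39 best=238 → l++
[3,15] min(4,20)*12=48 best=238 → l++
[4,15] min(18,20)*11=198 best=238 → l++
[5,15] min(2,20)*10=20 best=238 → l++
[6,15] min(4,20)*9=36 best=238 → l++
[7,15] min(8,20)*8=64 best=238 → l++
[8,15] min(3,20)*7=21 best=238 → l++
[9,15] min(14,20)*6=84 best=238 → l++
[10,15] min(12,20)*5=60 best=238 → l++
[11,15] min(3,20)*4=12 best=238 → l++
[12,15] min(1,20)*3=3 best=238 → l++
[13,15] min(12,20)*2=24 best=238 → l++
[14,15] min(4,20)*1=4 best=238 → l++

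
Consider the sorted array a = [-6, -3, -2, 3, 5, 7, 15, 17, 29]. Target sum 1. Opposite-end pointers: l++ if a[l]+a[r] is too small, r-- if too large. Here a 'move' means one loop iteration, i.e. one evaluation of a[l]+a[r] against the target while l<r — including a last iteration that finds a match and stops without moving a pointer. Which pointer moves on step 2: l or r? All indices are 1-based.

l=1 r=9: -6+29=23 >1, r--
l=1 r=8: -6+17=11 >1, r--

r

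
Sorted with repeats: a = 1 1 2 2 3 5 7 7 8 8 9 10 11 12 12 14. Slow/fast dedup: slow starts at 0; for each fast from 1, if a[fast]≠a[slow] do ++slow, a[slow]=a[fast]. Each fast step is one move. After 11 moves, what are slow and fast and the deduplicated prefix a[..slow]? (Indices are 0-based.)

(s=0,f=1) a[fast]=1=a[slow] dup → fast++
(s=0,f=2) a[fast]=2≠a[slow]=1 write a[1]=2 → slow++,fast++
(s=1,f=3) a[fast]=2=a[slow] dup → fast++
(s=1,f=4) a[fast]=3≠a[slow]=2 write a[2]=3 → slow++,fast++
(s=2,f=5) a[fast]=5≠a[slow]=3 write a[3]=5 → slow++,fast++
(s=3,f=6) a[fast]=7≠a[slow]=5 write a[4]=7 → slow++,fast++
(s=4,f=7) a[fast]=7=a[slow] dup → fast++
(s=4,f=8) a[fast]=8≠a[slow]=7 write a[5]=8 → slow++,fast++
(s=5,f=9) a[fast]=8=a[slow] dup → fast++
(s=5,f=10) a[fast]=9≠a[slow]=8 write a[6]=9 → slow++,fast++
(s=6,f=11) a[fast]=10≠a[slow]=9 write a[7]=10 → slow++,fast++

slow=7, fast=12, prefix=[1, 2, 3, 5, 7, 8, 9, 10]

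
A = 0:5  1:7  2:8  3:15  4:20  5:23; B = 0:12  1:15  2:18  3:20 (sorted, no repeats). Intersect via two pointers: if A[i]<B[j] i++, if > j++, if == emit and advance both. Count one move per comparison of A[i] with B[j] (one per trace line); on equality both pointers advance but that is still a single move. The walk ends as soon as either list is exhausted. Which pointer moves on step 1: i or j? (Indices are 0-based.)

i=0 j=0: 5<12, i++

i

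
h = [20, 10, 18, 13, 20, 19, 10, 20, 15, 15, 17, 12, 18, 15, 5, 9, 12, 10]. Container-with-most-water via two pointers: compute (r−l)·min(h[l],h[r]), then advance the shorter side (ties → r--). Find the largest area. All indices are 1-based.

max area = 216

l=1 r=18: min(20,10)*17=170 best=170 *, r--
l=1 r=17: min(20,12)*16=192 best=192 *, r--
l=1 r=16: min(20,9)*15=135 best=192, r--
l=1 r=15: min(20,5)*14=70 best=192, r--
l=1 r=14: min(20,15)*13=195 best=195 *, r--
l=1 r=13: min(20,18)*12=216 best=216 *, r--
l=1 r=12: min(20,12)*11=132 best=216, r--
l=1 r=11: min(20,17)*10=170 best=216, r--
l=1 r=10: min(20,15)*9=135 best=216, r--
l=1 r=9: min(20,15)*8=120 best=216, r--
l=1 r=8: min(20,20)*7=140 best=216, r--
l=1 r=7: min(20,10)*6=60 best=216, r--
l=1 r=6: min(20,19)*5=95 best=216, r--
l=1 r=5: min(20,20)*4=80 best=216, r--
l=1 r=4: min(20,13)*3=39 best=216, r--
l=1 r=3: min(20,18)*2=36 best=216, r--
l=1 r=2: min(20,10)*1=10 best=216, r--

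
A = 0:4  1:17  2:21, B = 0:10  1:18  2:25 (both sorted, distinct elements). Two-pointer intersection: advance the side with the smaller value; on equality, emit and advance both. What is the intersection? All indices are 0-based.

intersection = []

i=0 j=0: 4<10, i++
i=1 j=0: 17>10, j++
i=1 j=1: 17<18, i++
i=2 j=1: 21>18, j++
i=2 j=2: 21<25, i++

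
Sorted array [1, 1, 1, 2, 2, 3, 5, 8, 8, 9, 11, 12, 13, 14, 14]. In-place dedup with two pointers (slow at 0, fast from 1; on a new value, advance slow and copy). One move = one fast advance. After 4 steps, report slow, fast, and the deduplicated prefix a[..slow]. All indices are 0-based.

slow=1, fast=5, prefix=[1, 2]

(s=0,f=1) a[fast]=1=a[slow] dup → fast++
(s=0,f=2) a[fast]=1=a[slow] dup → fast++
(s=0,f=3) a[fast]=2≠a[slow]=1 write a[1]=2 → slow++,fast++
(s=1,f=4) a[fast]=2=a[slow] dup → fast++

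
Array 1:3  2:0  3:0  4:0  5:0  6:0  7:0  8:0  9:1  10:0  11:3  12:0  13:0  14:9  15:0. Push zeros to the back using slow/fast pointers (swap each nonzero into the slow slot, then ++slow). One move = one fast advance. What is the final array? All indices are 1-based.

[3, 1, 3, 9, 0, 0, 0, 0, 0, 0, 0, 0, 0, 0, 0]

(s=1,f=1) a[fast]=3≠0 swap→a[1]=3 → slow++,fast++
(s=2,f=2) a[fast]=0 → fast++
(s=2,f=3) a[fast]=0 → fast++
(s=2,f=4) a[fast]=0 → fast++
(s=2,f=5) a[fast]=0 → fast++
(s=2,f=6) a[fast]=0 → fast++
(s=2,f=7) a[fast]=0 → fast++
(s=2,f=8) a[fast]=0 → fast++
(s=2,f=9) a[fast]=1≠0 swap→a[2]=1 → slow++,fast++
(s=3,f=10) a[fast]=0 → fast++
(s=3,f=11) a[fast]=3≠0 swap→a[3]=3 → slow++,fast++
(s=4,f=12) a[fast]=0 → fast++
(s=4,f=13) a[fast]=0 → fast++
(s=4,f=14) a[fast]=9≠0 swap→a[4]=9 → slow++,fast++
(s=5,f=15) a[fast]=0 → fast++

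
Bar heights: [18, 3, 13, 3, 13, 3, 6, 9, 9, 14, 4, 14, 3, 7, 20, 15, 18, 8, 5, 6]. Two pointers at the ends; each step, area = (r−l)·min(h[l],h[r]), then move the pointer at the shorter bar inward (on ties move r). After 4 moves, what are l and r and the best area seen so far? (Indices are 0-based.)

l=0, r=15, best area=288

[0,19] min(18,6)*19=114 best=114 * → r--
[0,18] min(18,5)*18=90 best=114 → r--
[0,17] min(18,8)*17=136 best=136 * → r--
[0,16] min(18,18)*16=288 best=288 * → r--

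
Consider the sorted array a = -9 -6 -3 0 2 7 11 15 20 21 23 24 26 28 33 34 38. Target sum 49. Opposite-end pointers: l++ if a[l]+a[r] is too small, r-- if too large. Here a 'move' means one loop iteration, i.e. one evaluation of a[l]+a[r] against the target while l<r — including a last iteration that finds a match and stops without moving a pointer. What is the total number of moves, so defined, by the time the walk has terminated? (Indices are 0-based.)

7 moves

[0,16] -9+38=29 <49 → l++
[1,16] -6+38=32 <49 → l++
[2,16] -3+38=35 <49 → l++
[3,16] 0+38=38 <49 → l++
[4,16] 2+38=40 <49 → l++
[5,16] 7+38=45 <49 → l++
[6,16] 11+38=49 → found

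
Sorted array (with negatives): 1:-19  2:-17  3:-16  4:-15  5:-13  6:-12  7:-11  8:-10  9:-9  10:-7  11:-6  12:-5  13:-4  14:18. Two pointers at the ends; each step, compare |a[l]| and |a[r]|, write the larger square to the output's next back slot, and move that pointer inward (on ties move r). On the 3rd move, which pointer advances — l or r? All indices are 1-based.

l

[1,14] |-19|>|18| out[14]=361 → l++
[2,14] |-17|<=|18| out[13]=324 → r--
[2,13] |-17|>|-4| out[12]=289 → l++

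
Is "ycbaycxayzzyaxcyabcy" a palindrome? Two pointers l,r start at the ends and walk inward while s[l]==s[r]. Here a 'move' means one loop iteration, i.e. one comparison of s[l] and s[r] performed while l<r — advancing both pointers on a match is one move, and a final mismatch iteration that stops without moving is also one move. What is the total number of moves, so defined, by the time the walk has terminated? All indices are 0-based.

[0,19] 'y'=='y' → l++,r--
[1,18] 'c'=='c' → l++,r--
[2,17] 'b'=='b' → l++,r--
[3,16] 'a'=='a' → l++,r--
[4,15] 'y'=='y' → l++,r--
[5,14] 'c'=='c' → l++,r--
[6,13] 'x'=='x' → l++,r--
[7,12] 'a'=='a' → l++,r--
[8,11] 'y'=='y' → l++,r--
[9,10] 'z'=='z' → l++,r--

10 moves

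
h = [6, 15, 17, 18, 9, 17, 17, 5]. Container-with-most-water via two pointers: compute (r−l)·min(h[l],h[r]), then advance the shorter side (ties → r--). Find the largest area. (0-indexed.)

[0,7] min(6,5)*7=35 best=35 * → r--
[0,6] min(6,17)*6=36 best=36 * → l++
[1,6] min(15,17)*5=75 best=75 * → l++
[2,6] min(17,17)*4=68 best=75 → r--
[2,5] min(17,17)*3=51 best=75 → r--
[2,4] min(17,9)*2=18 best=75 → r--
[2,3] min(17,18)*1=17 best=75 → l++

max area = 75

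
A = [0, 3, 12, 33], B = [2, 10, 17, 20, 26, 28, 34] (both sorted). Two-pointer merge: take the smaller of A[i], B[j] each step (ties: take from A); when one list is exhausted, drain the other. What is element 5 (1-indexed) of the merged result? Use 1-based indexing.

[i=1,j=1] A[i]=0<=B[j]=2 take 0 → i++
[i=2,j=1] A[i]=3>B[j]=2 take 2 → j++
[i=2,j=2] A[i]=3<=B[j]=10 take 3 → i++
[i=3,j=2] A[i]=12>B[j]=10 take 10 → j++
[i=3,j=3] A[i]=12<=B[j]=17 take 12 → i++
[i=4,j=3] A[i]=33>B[j]=17 take 17 → j++
[i=4,j=4] A[i]=33>B[j]=20 take 20 → j++
[i=4,j=5] A[i]=33>B[j]=26 take 26 → j++
[i=4,j=6] A[i]=33>B[j]=28 take 28 → j++
[i=4,j=7] A[i]=33<=B[j]=34 take 33 → i++
[i=5,j=7] A done, take B[j]=34 → j++

merged[5] = 12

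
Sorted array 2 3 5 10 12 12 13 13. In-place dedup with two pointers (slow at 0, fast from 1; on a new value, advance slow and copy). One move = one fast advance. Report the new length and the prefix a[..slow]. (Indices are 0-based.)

(s=0,f=1) a[fast]=3≠a[slow]=2 write a[1]=3 → slow++,fast++
(s=1,f=2) a[fast]=5≠a[slow]=3 write a[2]=5 → slow++,fast++
(s=2,f=3) a[fast]=10≠a[slow]=5 write a[3]=10 → slow++,fast++
(s=3,f=4) a[fast]=12≠a[slow]=10 write a[4]=12 → slow++,fast++
(s=4,f=5) a[fast]=12=a[slow] dup → fast++
(s=4,f=6) a[fast]=13≠a[slow]=12 write a[5]=13 → slow++,fast++
(s=5,f=7) a[fast]=13=a[slow] dup → fast++

length 6; prefix = [2, 3, 5, 10, 12, 13]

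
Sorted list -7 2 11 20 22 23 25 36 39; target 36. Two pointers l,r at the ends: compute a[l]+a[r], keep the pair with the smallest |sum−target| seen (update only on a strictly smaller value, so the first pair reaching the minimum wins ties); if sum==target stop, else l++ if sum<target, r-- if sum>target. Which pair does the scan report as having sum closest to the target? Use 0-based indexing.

pair (11, 25) with sum 36 (|Δ|=0)

[0,8] -7+39=32 d=4 * → l++
[1,8] 2+39=41 d=5 → r--
[1,7] 2+36=38 d=2 * → r--
[1,6] 2+25=27 d=9 → l++
[2,6] 11+25=36 d=0 * → stop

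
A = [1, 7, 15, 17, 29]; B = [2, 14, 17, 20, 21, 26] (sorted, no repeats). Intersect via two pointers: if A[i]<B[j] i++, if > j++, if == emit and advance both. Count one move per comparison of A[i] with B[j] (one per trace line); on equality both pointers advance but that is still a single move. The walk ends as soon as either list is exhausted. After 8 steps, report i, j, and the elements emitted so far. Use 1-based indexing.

i=5, j=6, emitted=[17]

[i=1,j=1] 1<2 → i++
[i=2,j=1] 7>2 → j++
[i=2,j=2] 7<14 → i++
[i=3,j=2] 15>14 → j++
[i=3,j=3] 15<17 → i++
[i=4,j=3] 17==17 emit → i++,j++
[i=5,j=4] 29>20 → j++
[i=5,j=5] 29>21 → j++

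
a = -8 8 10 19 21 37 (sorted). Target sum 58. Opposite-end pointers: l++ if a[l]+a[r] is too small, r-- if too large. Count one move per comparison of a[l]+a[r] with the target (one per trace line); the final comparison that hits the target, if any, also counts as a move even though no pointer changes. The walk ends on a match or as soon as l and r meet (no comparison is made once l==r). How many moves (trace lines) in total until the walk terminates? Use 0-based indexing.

l=0 r=5: -8+37=29 <58, l++
l=1 r=5: 8+37=45 <58, l++
l=2 r=5: 10+37=47 <58, l++
l=3 r=5: 19+37=56 <58, l++
l=4 r=5: 21+37=58, found

5 moves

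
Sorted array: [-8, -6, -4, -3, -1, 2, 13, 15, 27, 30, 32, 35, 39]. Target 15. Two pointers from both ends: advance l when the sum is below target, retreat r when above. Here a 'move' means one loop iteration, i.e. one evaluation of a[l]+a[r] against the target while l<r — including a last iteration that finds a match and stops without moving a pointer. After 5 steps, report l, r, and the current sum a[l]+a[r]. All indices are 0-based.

l=0 r=12: -8+39=31 >15, r--
l=0 r=11: -8+35=27 >15, r--
l=0 r=10: -8+32=24 >15, r--
l=0 r=9: -8+30=22 >15, r--
l=0 r=8: -8+27=19 >15, r--

l=0, r=7, sum=7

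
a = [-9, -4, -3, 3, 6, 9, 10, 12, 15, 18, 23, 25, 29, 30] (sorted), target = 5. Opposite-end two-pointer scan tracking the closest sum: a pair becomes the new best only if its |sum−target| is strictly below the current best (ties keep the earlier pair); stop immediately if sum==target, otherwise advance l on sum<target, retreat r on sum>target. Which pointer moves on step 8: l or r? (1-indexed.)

r

l=1 r=14: -9+30=21 d=16 *, r--
l=1 r=13: -9+29=20 d=15 *, r--
l=1 r=12: -9+25=16 d=11 *, r--
l=1 r=11: -9+23=14 d=9 *, r--
l=1 r=10: -9+18=9 d=4 *, r--
l=1 r=9: -9+15=6 d=1 *, r--
l=1 r=8: -9+12=3 d=2, l++
l=2 r=8: -4+12=8 d=3, r--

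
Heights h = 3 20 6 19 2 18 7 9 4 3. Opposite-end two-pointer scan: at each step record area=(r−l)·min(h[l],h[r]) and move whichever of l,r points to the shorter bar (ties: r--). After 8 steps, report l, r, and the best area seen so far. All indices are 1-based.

l=2, r=3, best area=72

[1,10] min(3,3)*9=27 best=27 * → r--
[1,9] min(3,4)*8=24 best=27 → l++
[2,9] min(20,4)*7=28 best=28 * → r--
[2,8] min(20,9)*6=54 best=54 * → r--
[2,7] min(20,7)*5=35 best=54 → r--
[2,6] min(20,18)*4=72 best=72 * → r--
[2,5] min(20,2)*3=6 best=72 → r--
[2,4] min(20,19)*2=38 best=72 → r--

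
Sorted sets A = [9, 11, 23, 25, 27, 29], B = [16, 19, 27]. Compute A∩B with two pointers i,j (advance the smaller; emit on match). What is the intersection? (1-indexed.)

intersection = [27]

i=1 j=1: 9<16, i++
i=2 j=1: 11<16, i++
i=3 j=1: 23>16, j++
i=3 j=2: 23>19, j++
i=3 j=3: 23<27, i++
i=4 j=3: 25<27, i++
i=5 j=3: 27==27 emit, i++,j++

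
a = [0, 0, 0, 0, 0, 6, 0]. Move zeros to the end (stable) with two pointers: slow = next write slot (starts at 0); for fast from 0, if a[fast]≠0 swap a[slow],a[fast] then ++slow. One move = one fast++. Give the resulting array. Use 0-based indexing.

[6, 0, 0, 0, 0, 0, 0]

slow=0 fast=0: a[fast]=0, fast++
slow=0 fast=1: a[fast]=0, fast++
slow=0 fast=2: a[fast]=0, fast++
slow=0 fast=3: a[fast]=0, fast++
slow=0 fast=4: a[fast]=0, fast++
slow=0 fast=5: a[fast]=6≠0 swap→a[0]=6, slow++,fast++
slow=1 fast=6: a[fast]=0, fast++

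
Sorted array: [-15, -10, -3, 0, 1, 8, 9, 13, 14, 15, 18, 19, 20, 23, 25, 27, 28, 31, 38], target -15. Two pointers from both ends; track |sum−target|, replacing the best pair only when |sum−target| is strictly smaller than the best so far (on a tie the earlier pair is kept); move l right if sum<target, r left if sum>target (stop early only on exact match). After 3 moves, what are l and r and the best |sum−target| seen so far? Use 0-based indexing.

l=0 r=18: -15+38=23 d=38 *, r--
l=0 r=17: -15+31=16 d=31 *, r--
l=0 r=16: -15+28=13 d=28 *, r--

l=0, r=15, best |Δ|=28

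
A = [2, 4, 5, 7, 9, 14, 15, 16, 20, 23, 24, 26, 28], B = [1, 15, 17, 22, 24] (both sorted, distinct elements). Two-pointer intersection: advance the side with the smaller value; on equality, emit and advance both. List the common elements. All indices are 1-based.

intersection = [15, 24]

i=1 j=1: 2>1, j++
i=1 j=2: 2<15, i++
i=2 j=2: 4<15, i++
i=3 j=2: 5<15, i++
i=4 j=2: 7<15, i++
i=5 j=2: 9<15, i++
i=6 j=2: 14<15, i++
i=7 j=2: 15==15 emit, i++,j++
i=8 j=3: 16<17, i++
i=9 j=3: 20>17, j++
i=9 j=4: 20<22, i++
i=10 j=4: 23>22, j++
i=10 j=5: 23<24, i++
i=11 j=5: 24==24 emit, i++,j++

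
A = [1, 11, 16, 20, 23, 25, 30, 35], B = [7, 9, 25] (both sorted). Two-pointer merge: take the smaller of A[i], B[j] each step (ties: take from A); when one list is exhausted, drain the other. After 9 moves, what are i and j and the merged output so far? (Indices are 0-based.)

[i=0,j=0] A[i]=1<=B[j]=7 take 1 → i++
[i=1,j=0] A[i]=11>B[j]=7 take 7 → j++
[i=1,j=1] A[i]=11>B[j]=9 take 9 → j++
[i=1,j=2] A[i]=11<=B[j]=25 take 11 → i++
[i=2,j=2] A[i]=16<=B[j]=25 take 16 → i++
[i=3,j=2] A[i]=20<=B[j]=25 take 20 → i++
[i=4,j=2] A[i]=23<=B[j]=25 take 23 → i++
[i=5,j=2] A[i]=25<=B[j]=25 take 25 → i++
[i=6,j=2] A[i]=30>B[j]=25 take 25 → j++

i=6, j=3, merged so far=[1, 7, 9, 11, 16, 20, 23, 25, 25]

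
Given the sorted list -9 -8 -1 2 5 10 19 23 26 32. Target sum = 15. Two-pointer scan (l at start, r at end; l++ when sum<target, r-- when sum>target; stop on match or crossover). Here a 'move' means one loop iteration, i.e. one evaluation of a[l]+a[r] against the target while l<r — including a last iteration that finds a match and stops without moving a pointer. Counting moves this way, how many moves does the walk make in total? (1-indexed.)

4 moves

[1,10] -9+32=23 >15 → r--
[1,9] -9+26=17 >15 → r--
[1,8] -9+23=14 <15 → l++
[2,8] -8+23=15 → found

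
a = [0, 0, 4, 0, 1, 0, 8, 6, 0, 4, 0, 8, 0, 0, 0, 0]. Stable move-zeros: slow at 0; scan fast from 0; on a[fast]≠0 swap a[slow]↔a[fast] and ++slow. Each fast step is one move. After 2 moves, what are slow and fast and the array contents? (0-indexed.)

slow=0, fast=2, a=[0, 0, 4, 0, 1, 0, 8, 6, 0, 4, 0, 8, 0, 0, 0, 0]

(s=0,f=0) a[fast]=0 → fast++
(s=0,f=1) a[fast]=0 → fast++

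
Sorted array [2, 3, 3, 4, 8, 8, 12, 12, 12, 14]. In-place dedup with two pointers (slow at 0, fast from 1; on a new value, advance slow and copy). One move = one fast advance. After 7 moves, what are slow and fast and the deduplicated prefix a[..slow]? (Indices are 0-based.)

slow=0 fast=1: a[fast]=3≠a[slow]=2 write a[1]=3, slow++,fast++
slow=1 fast=2: a[fast]=3=a[slow] dup, fast++
slow=1 fast=3: a[fast]=4≠a[slow]=3 write a[2]=4, slow++,fast++
slow=2 fast=4: a[fast]=8≠a[slow]=4 write a[3]=8, slow++,fast++
slow=3 fast=5: a[fast]=8=a[slow] dup, fast++
slow=3 fast=6: a[fast]=12≠a[slow]=8 write a[4]=12, slow++,fast++
slow=4 fast=7: a[fast]=12=a[slow] dup, fast++

slow=4, fast=8, prefix=[2, 3, 4, 8, 12]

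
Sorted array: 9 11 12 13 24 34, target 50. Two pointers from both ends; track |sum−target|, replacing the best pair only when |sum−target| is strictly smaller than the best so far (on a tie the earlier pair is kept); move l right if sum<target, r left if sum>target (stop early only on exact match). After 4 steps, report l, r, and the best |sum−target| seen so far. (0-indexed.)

l=4, r=5, best |Δ|=3

l=0 r=5: 9+34=43 d=7 *, l++
l=1 r=5: 11+34=45 d=5 *, l++
l=2 r=5: 12+34=46 d=4 *, l++
l=3 r=5: 13+34=47 d=3 *, l++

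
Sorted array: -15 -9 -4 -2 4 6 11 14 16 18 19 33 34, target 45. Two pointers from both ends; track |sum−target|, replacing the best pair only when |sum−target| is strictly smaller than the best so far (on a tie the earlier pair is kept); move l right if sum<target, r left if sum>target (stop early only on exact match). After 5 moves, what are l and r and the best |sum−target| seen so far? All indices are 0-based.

l=5, r=12, best |Δ|=7

l=0 r=12: -15+34=19 d=26 *, l++
l=1 r=12: -9+34=25 d=20 *, l++
l=2 r=12: -4+34=30 d=15 *, l++
l=3 r=12: -2+34=32 d=13 *, l++
l=4 r=12: 4+34=38 d=7 *, l++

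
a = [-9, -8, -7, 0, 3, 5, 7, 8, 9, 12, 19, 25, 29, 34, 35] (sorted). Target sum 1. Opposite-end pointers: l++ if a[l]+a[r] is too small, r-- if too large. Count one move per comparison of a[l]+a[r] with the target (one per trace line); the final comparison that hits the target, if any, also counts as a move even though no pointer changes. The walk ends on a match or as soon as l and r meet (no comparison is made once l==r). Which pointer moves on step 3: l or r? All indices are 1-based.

r

[1,15] -9+35=26 >1 → r--
[1,14] -9+34=25 >1 → r--
[1,13] -9+29=20 >1 → r--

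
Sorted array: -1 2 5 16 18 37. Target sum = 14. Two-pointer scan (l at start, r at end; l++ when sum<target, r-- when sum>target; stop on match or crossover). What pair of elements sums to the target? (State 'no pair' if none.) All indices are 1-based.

no pair

l=1 r=6: -1+37=36 >14, r--
l=1 r=5: -1+18=17 >14, r--
l=1 r=4: -1+16=15 >14, r--
l=1 r=3: -1+5=4 <14, l++
l=2 r=3: 2+5=7 <14, l++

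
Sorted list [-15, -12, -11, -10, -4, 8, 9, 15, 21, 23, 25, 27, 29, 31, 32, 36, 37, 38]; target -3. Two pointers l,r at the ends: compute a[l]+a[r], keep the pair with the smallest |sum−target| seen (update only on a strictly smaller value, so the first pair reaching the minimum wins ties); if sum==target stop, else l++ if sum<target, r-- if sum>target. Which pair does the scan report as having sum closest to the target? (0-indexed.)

[0,17] -15+38=23 d=26 * → r--
[0,16] -15+37=22 d=25 * → r--
[0,15] -15+36=21 d=24 * → r--
[0,14] -15+32=17 d=20 * → r--
[0,13] -15+31=16 d=19 * → r--
[0,12] -15+29=14 d=17 * → r--
[0,11] -15+27=12 d=15 * → r--
[0,10] -15+25=10 d=13 * → r--
[0,9] -15+23=8 d=11 * → r--
[0,8] -15+21=6 d=9 * → r--
[0,7] -15+15=0 d=3 * → r--
[0,6] -15+9=-6 d=3 → l++
[1,6] -12+9=-3 d=0 * → stop

pair (-12, 9) with sum -3 (|Δ|=0)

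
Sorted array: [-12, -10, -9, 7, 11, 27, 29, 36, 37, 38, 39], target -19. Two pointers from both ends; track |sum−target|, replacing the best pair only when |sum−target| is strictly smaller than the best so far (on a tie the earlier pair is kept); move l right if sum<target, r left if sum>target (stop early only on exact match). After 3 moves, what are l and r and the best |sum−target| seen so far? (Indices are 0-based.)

l=0 r=10: -12+39=27 d=46 *, r--
l=0 r=9: -12+38=26 d=45 *, r--
l=0 r=8: -12+37=25 d=44 *, r--

l=0, r=7, best |Δ|=44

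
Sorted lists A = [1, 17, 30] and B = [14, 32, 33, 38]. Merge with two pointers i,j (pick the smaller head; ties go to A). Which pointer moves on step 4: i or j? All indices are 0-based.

i=0 j=0: A[i]=1<=B[j]=14 take 1, i++
i=1 j=0: A[i]=17>B[j]=14 take 14, j++
i=1 j=1: A[i]=17<=B[j]=32 take 17, i++
i=2 j=1: A[i]=30<=B[j]=32 take 30, i++

i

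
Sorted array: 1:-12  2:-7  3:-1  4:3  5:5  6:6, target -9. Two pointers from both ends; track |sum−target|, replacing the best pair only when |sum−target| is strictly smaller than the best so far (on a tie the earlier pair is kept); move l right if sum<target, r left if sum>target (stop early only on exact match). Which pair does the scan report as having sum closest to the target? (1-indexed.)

[1,6] -12+6=-6 d=3 * → r--
[1,5] -12+5=-7 d=2 * → r--
[1,4] -12+3=-9 d=0 * → stop

pair (-12, 3) with sum -9 (|Δ|=0)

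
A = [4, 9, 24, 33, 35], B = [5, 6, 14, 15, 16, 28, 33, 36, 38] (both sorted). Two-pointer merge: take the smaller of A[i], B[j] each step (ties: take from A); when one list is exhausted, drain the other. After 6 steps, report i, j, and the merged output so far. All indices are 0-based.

[i=0,j=0] A[i]=4<=B[j]=5 take 4 → i++
[i=1,j=0] A[i]=9>B[j]=5 take 5 → j++
[i=1,j=1] A[i]=9>B[j]=6 take 6 → j++
[i=1,j=2] A[i]=9<=B[j]=14 take 9 → i++
[i=2,j=2] A[i]=24>B[j]=14 take 14 → j++
[i=2,j=3] A[i]=24>B[j]=15 take 15 → j++

i=2, j=4, merged so far=[4, 5, 6, 9, 14, 15]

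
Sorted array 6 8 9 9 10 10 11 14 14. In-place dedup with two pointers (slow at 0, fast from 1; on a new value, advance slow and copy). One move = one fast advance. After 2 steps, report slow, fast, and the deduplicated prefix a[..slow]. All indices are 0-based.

slow=0 fast=1: a[fast]=8≠a[slow]=6 write a[1]=8, slow++,fast++
slow=1 fast=2: a[fast]=9≠a[slow]=8 write a[2]=9, slow++,fast++

slow=2, fast=3, prefix=[6, 8, 9]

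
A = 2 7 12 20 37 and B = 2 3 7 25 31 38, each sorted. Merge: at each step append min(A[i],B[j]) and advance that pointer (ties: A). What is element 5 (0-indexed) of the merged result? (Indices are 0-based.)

merged[5] = 12

i=0 j=0: A[i]=2<=B[j]=2 take 2, i++
i=1 j=0: A[i]=7>B[j]=2 take 2, j++
i=1 j=1: A[i]=7>B[j]=3 take 3, j++
i=1 j=2: A[i]=7<=B[j]=7 take 7, i++
i=2 j=2: A[i]=12>B[j]=7 take 7, j++
i=2 j=3: A[i]=12<=B[j]=25 take 12, i++
i=3 j=3: A[i]=20<=B[j]=25 take 20, i++
i=4 j=3: A[i]=37>B[j]=25 take 25, j++
i=4 j=4: A[i]=37>B[j]=31 take 31, j++
i=4 j=5: A[i]=37<=B[j]=38 take 37, i++
i=5 j=5: A done, take B[j]=38, j++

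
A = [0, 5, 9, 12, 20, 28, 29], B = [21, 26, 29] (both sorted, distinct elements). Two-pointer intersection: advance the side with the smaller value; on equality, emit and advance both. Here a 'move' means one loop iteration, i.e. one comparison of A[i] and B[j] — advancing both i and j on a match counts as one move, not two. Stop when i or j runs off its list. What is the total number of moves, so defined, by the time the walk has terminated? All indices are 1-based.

[i=1,j=1] 0<21 → i++
[i=2,j=1] 5<21 → i++
[i=3,j=1] 9<21 → i++
[i=4,j=1] 12<21 → i++
[i=5,j=1] 20<21 → i++
[i=6,j=1] 28>21 → j++
[i=6,j=2] 28>26 → j++
[i=6,j=3] 28<29 → i++
[i=7,j=3] 29==29 emit → i++,j++

9 moves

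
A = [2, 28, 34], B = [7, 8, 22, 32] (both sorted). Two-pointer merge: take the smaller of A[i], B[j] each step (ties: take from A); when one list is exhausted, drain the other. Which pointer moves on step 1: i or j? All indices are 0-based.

i=0 j=0: A[i]=2<=B[j]=7 take 2, i++

i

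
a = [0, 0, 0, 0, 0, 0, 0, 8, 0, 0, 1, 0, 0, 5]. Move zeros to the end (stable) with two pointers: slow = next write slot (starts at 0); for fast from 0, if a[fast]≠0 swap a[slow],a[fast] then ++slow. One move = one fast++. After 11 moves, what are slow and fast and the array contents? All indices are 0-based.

slow=2, fast=11, a=[8, 1, 0, 0, 0, 0, 0, 0, 0, 0, 0, 0, 0, 5]

slow=0 fast=0: a[fast]=0, fast++
slow=0 fast=1: a[fast]=0, fast++
slow=0 fast=2: a[fast]=0, fast++
slow=0 fast=3: a[fast]=0, fast++
slow=0 fast=4: a[fast]=0, fast++
slow=0 fast=5: a[fast]=0, fast++
slow=0 fast=6: a[fast]=0, fast++
slow=0 fast=7: a[fast]=8≠0 swap→a[0]=8, slow++,fast++
slow=1 fast=8: a[fast]=0, fast++
slow=1 fast=9: a[fast]=0, fast++
slow=1 fast=10: a[fast]=1≠0 swap→a[1]=1, slow++,fast++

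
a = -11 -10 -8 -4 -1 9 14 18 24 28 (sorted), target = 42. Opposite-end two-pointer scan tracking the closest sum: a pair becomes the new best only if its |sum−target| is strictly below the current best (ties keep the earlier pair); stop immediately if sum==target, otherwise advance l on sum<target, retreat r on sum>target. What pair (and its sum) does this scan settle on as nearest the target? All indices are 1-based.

l=1 r=10: -11+28=17 d=25 *, l++
l=2 r=10: -10+28=18 d=24 *, l++
l=3 r=10: -8+28=20 d=22 *, l++
l=4 r=10: -4+28=24 d=18 *, l++
l=5 r=10: -1+28=27 d=15 *, l++
l=6 r=10: 9+28=37 d=5 *, l++
l=7 r=10: 14+28=42 d=0 *, stop

pair (14, 28) with sum 42 (|Δ|=0)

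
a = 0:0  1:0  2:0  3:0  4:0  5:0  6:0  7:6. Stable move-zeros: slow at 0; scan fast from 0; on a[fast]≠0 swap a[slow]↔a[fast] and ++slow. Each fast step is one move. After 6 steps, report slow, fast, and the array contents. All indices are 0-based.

slow=0 fast=0: a[fast]=0, fast++
slow=0 fast=1: a[fast]=0, fast++
slow=0 fast=2: a[fast]=0, fast++
slow=0 fast=3: a[fast]=0, fast++
slow=0 fast=4: a[fast]=0, fast++
slow=0 fast=5: a[fast]=0, fast++

slow=0, fast=6, a=[0, 0, 0, 0, 0, 0, 0, 6]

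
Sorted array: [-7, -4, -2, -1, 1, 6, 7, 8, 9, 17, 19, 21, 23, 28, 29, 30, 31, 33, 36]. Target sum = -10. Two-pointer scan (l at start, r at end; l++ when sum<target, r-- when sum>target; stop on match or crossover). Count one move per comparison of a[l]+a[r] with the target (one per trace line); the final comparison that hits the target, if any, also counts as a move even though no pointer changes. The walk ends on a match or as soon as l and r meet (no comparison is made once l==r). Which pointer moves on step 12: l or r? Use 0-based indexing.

r

l=0 r=18: -7+36=29 >-10, r--
l=0 r=17: -7+33=26 >-10, r--
l=0 r=16: -7+31=24 >-10, r--
l=0 r=15: -7+30=23 >-10, r--
l=0 r=14: -7+29=22 >-10, r--
l=0 r=13: -7+28=21 >-10, r--
l=0 r=12: -7+23=16 >-10, r--
l=0 r=11: -7+21=14 >-10, r--
l=0 r=10: -7+19=12 >-10, r--
l=0 r=9: -7+17=10 >-10, r--
l=0 r=8: -7+9=2 >-10, r--
l=0 r=7: -7+8=1 >-10, r--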